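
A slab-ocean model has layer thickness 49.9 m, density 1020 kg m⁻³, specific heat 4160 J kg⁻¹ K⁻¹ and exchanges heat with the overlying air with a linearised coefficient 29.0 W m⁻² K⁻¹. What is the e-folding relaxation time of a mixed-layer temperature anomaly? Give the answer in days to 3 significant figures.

84.5 days

Areal heat capacity C = ρ c_p D = 1020 × 4160 × 49.9 = 2.12×10^8 J m⁻² K⁻¹.
Relaxation time τ = C / λ = 2.12×10^8 / 29.0 = 7.30×10^6 s.
In days: 7.30×10^6 s / (86400 s/day) = 84.5 days.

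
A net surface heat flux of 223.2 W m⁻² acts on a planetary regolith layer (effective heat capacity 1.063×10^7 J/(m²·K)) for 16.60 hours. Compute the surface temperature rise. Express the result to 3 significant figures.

1.25 K

Areal heat capacity C = 1.063×10^7 J/(m²·K) (given).
Net heat input Q = F Δt = 223.2 × (16.60 hours × 3600 s/hour) = 1.33×10^7 J/m².
ΔT = Q / C = 1.33×10^7 / 1.06×10^7 = 1.25 K.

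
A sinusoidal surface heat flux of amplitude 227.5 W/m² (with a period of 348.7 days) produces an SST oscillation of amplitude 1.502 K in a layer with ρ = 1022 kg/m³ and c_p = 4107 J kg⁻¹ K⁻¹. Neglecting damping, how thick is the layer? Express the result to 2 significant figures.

170 m

ω = 2π / 3.01×10^7 s = 2.09×10^-7 s⁻¹.
Required C = F₀ / (A ω) = 227.5 / (1.502 × 2.09×10^-7) = 7.26×10^8 J/(m²·K).
D = C / (ρ c_p) = 7.26×10^8 / (1022 × 4107) = 173 m.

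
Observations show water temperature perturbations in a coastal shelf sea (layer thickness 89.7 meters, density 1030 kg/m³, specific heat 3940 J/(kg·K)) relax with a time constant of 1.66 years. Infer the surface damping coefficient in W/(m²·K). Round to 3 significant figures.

Areal heat capacity C = ρ c_p D = 1030 × 3940 × 89.7 = 3.64×10^8 J/(m²·K).
τ = 1.66 years = 5.24×10^7 s.
λ = C / τ = 3.64×10^8 / 5.24×10^7 = 6.95 W/(m²·K).

6.95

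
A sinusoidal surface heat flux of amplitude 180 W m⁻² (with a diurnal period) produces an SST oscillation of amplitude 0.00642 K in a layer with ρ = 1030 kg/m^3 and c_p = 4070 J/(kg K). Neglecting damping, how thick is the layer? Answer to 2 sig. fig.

ω = 2π / 86400 s = 7.27×10^-5 s⁻¹.
Required C = F₀ / (A ω) = 180 / (0.00642 × 7.27×10^-5) = 3.86×10^8 J/(m²·K).
D = C / (ρ c_p) = 3.86×10^8 / (1030 × 4070) = 92.0 m.

92 m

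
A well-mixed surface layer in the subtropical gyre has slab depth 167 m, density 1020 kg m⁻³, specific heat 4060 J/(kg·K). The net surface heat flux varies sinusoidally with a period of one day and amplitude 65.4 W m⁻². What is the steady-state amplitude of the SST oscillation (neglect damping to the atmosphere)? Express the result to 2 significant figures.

0.0013 K

Areal heat capacity C = ρ c_p D = 1020 × 4060 × 167 = 6.92×10^8 J/(m²·K).
Angular frequency ω = 2π / T = 2π / 86400 s = 7.27×10^-5 s⁻¹.
Cω = 6.92×10^8 × 7.27×10^-5 = 50300 W/(m²·K).
Amplitude A = F₀ / (Cω) = 65.4 / 50300 = 0.00130 K.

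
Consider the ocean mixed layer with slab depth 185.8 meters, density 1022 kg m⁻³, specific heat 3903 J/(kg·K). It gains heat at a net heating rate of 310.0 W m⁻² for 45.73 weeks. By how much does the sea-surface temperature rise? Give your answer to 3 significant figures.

Areal heat capacity C = ρ c_p D = 1022 × 3903 × 185.8 = 7.41×10^8 J/(m^2 K).
Net heat input Q = F Δt = 310.0 × (45.73 weeks × 6.048×10^5 s/week) = 8.57×10^9 J/m².
ΔT = Q / C = 8.57×10^9 / 7.41×10^8 = 11.6 K.

11.6 K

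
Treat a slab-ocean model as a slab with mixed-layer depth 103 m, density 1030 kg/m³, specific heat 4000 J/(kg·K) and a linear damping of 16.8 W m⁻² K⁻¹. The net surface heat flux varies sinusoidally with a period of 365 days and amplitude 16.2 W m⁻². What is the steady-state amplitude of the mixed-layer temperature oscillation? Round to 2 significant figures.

Areal heat capacity C = ρ c_p D = 1030 × 4000 × 103 = 4.24×10^8 J m⁻² K⁻¹.
Angular frequency ω = 2π / T = 2π / 3.15×10^7 s = 1.99×10^-7 s⁻¹.
√((Cω)² + λ²) = √((84.5)² + 16.8²) = 86.2 W/(m²·K).
Amplitude A = F₀ / √((Cω)²+λ²) = 16.2 / 86.2 = 0.188 K.

0.19 K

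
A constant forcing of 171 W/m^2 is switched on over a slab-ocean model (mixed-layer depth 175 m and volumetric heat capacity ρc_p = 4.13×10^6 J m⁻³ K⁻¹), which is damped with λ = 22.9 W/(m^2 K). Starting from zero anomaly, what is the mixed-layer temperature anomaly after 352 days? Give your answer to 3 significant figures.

4.62 K

Areal heat capacity C = ρc_p × D = 4.13×10^6 × 175 = 7.23×10^8 J/(m^2 K).
τ = C / λ = 7.23×10^8 / 22.9 = 3.16×10^7 s.
Equilibrium anomaly ΔT_eq = F / λ = 171 / 22.9 = 7.47 K.
t = 352 days = 3.04×10^7 s, so t/τ = 0.964.
ΔT(t) = ΔT_eq (1 − e^(−t/τ)) = 7.47 × (1 − e^−0.964) = 4.62 K.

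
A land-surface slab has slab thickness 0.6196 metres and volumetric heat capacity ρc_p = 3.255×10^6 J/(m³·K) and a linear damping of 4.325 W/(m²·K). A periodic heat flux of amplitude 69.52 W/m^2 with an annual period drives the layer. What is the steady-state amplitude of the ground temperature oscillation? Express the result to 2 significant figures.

16 K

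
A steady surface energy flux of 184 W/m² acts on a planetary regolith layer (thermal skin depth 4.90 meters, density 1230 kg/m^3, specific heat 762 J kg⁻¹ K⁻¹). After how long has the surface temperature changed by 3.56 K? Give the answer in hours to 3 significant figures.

24.7 hours

Areal heat capacity C = ρ c_p D = 1230 × 762 × 4.90 = 4.59×10^6 J/(m²·K).
Time required: Δt = C ΔT / F = 4.59×10^6 × 3.56 / 184 = 88900 s.
In hours: 88900 s / (3600 s/hour) = 24.7 hours.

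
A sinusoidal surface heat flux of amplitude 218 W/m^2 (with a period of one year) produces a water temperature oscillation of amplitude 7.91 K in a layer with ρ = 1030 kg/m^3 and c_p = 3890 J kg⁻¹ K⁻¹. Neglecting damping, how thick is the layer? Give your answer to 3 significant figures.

34.5 m

ω = 2π / 3.15×10^7 s = 1.99×10^-7 s⁻¹.
Required C = F₀ / (A ω) = 218 / (7.91 × 1.99×10^-7) = 1.38×10^8 J/(m²·K).
D = C / (ρ c_p) = 1.38×10^8 / (1030 × 3890) = 34.5 m.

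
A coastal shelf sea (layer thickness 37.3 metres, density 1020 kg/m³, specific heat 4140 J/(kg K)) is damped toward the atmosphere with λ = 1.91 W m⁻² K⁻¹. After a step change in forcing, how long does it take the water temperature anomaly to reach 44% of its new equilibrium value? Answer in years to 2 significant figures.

1.5 years

Areal heat capacity C = ρ c_p D = 1020 × 4140 × 37.3 = 1.58×10^8 J/(m²·K).
τ = C / λ = 1.58×10^8 / 1.91 = 8.25×10^7 s.
Fraction reached: 1 − e^(−t/τ) = 0.44 ⇒ t = −τ ln(1 − 0.44) = τ × 0.580.
t = 4.78×10^7 s = 1.52 years.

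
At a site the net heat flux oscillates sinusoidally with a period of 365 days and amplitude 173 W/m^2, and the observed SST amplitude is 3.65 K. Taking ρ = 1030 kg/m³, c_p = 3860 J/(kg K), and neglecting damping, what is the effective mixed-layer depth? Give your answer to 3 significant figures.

59.8 m

ω = 2π / 3.15×10^7 s = 1.99×10^-7 s⁻¹.
Required C = F₀ / (A ω) = 173 / (3.65 × 1.99×10^-7) = 2.38×10^8 J/(m²·K).
D = C / (ρ c_p) = 2.38×10^8 / (1030 × 3860) = 59.8 m.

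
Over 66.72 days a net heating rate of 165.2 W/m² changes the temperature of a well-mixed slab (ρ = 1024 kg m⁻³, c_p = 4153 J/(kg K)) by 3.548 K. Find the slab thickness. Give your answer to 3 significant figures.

63.1 m

Heat input Q = F Δt = 165.2 × 5.76×10^6 s = 9.52×10^8 J/m².
Required areal heat capacity C = Q / ΔT = 2.68×10^8 J/(m²·K).
Depth D = C / (ρ c_p) = 2.68×10^8 / (1024 × 4153) = 63.1 m.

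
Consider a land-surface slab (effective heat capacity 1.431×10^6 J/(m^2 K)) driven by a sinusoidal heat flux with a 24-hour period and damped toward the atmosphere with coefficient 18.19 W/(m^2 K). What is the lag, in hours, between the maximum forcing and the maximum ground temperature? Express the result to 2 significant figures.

5.3 hours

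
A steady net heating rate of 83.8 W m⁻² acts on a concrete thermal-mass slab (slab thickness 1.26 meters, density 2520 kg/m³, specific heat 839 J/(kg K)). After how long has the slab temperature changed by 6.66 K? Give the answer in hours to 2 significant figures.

Areal heat capacity C = ρ c_p D = 2520 × 839 × 1.26 = 2.66×10^6 J m⁻² K⁻¹.
Time required: Δt = C ΔT / F = 2.66×10^6 × 6.66 / 83.8 = 2.12×10^5 s.
In hours: 2.12×10^5 s / (3600 s/hour) = 58.8 hours.

59 hours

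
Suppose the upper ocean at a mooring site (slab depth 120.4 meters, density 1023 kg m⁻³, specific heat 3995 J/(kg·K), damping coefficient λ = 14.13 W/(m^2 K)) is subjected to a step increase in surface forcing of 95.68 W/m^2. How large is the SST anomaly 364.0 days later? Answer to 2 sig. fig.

Areal heat capacity C = ρ c_p D = 1023 × 3995 × 120.4 = 4.92×10^8 J m⁻² K⁻¹.
τ = C / λ = 4.92×10^8 / 14.13 = 3.48×10^7 s.
Equilibrium anomaly ΔT_eq = F / λ = 95.68 / 14.13 = 6.77 K.
t = 364.0 days = 3.14×10^7 s, so t/τ = 0.903.
ΔT(t) = ΔT_eq (1 − e^(−t/τ)) = 6.77 × (1 − e^−0.903) = 4.03 K.

4.0 K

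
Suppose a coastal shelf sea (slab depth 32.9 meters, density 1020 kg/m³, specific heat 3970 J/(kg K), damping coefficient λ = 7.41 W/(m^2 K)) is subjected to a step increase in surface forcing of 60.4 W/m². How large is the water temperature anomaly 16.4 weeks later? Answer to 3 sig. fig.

Areal heat capacity C = ρ c_p D = 1020 × 3970 × 32.9 = 1.33×10^8 J m⁻² K⁻¹.
τ = C / λ = 1.33×10^8 / 7.41 = 1.80×10^7 s.
Equilibrium anomaly ΔT_eq = F / λ = 60.4 / 7.41 = 8.15 K.
t = 16.4 weeks = 9.92×10^6 s, so t/τ = 0.552.
ΔT(t) = ΔT_eq (1 − e^(−t/τ)) = 8.15 × (1 − e^−0.552) = 3.46 K.

3.46 K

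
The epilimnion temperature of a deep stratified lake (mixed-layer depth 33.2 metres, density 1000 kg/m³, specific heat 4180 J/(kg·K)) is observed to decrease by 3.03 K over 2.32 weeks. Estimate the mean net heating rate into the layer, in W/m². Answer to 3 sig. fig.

-300

Areal heat capacity C = ρ c_p D = 1000 × 4180 × 33.2 = 1.39×10^8 J/(m²·K).
Required heat per unit area: Q = C ΔT = 1.39×10^8 × -3.03 = -4.20×10^8 J/m².
Flux F = Q / Δt = -4.20×10^8 / 1.40×10^6 s = -300 W/m².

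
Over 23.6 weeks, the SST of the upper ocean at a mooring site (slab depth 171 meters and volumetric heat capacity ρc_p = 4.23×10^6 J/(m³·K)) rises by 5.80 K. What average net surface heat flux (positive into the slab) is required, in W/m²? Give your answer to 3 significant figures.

Areal heat capacity C = ρc_p × D = 4.23×10^6 × 171 = 7.23×10^8 J m⁻² K⁻¹.
Required heat per unit area: Q = C ΔT = 7.23×10^8 × 5.80 = 4.20×10^9 J/m².
Flux F = Q / Δt = 4.20×10^9 / 1.43×10^7 s = 294 W/m².

294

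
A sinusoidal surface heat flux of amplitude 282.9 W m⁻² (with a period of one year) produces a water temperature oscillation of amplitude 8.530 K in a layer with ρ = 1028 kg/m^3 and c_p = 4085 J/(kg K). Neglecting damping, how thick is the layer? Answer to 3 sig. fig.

39.6 m

ω = 2π / 3.15×10^7 s = 1.99×10^-7 s⁻¹.
Required C = F₀ / (A ω) = 282.9 / (8.530 × 1.99×10^-7) = 1.66×10^8 J/(m²·K).
D = C / (ρ c_p) = 1.66×10^8 / (1028 × 4085) = 39.6 m.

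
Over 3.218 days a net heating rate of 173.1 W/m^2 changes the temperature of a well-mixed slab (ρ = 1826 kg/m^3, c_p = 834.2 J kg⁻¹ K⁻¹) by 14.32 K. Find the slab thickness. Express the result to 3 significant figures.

Heat input Q = F Δt = 173.1 × 2.78×10^5 s = 4.81×10^7 J/m².
Required areal heat capacity C = Q / ΔT = 3.36×10^6 J/(m²·K).
Depth D = C / (ρ c_p) = 3.36×10^6 / (1826 × 834.2) = 2.21 m.

2.21 m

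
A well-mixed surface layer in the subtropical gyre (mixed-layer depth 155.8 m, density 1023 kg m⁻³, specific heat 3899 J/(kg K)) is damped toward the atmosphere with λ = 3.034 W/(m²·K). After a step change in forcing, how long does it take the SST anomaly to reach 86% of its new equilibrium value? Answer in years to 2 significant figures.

13 years

Areal heat capacity C = ρ c_p D = 1023 × 3899 × 155.8 = 6.21×10^8 J m⁻² K⁻¹.
τ = C / λ = 6.21×10^8 / 3.034 = 2.05×10^8 s.
Fraction reached: 1 − e^(−t/τ) = 0.86 ⇒ t = −τ ln(1 − 0.86) = τ × 1.97.
t = 4.03×10^8 s = 12.8 years.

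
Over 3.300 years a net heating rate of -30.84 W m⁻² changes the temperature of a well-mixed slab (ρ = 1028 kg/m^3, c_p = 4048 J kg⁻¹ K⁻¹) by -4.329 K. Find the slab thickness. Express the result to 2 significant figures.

Heat input Q = F Δt = -30.84 × 1.04×10^8 s = -3.21×10^9 J/m².
Required areal heat capacity C = Q / ΔT = 7.42×10^8 J/(m²·K).
Depth D = C / (ρ c_p) = 7.42×10^8 / (1028 × 4048) = 178 m.

180 m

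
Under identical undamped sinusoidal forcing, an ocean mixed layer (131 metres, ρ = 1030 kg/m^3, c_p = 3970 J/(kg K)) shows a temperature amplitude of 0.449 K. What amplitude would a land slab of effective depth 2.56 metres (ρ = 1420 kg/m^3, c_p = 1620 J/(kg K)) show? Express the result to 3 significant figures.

C_ocean = 5.36×10^8 J/(m²·K); C_land = 5.89×10^6 J/(m²·K).
A ∝ 1/C ⇒ A_land = A_ocean × C_ocean/C_land = 0.449 × 91.0 = 40.8 K.

40.8 K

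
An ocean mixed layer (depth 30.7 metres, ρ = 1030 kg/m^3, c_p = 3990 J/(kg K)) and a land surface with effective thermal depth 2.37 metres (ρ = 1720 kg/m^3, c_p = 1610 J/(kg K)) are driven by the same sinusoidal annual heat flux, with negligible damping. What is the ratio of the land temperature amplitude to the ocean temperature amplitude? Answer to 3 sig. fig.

C_ocean = 1030 × 3990 × 30.7 = 1.26×10^8 J/(m²·K).
C_land = 1720 × 1610 × 2.37 = 6.56×10^6 J/(m²·K).
Undamped amplitude ∝ 1/C, so A_land/A_ocean = C_ocean/C_land = 19.2.

19.2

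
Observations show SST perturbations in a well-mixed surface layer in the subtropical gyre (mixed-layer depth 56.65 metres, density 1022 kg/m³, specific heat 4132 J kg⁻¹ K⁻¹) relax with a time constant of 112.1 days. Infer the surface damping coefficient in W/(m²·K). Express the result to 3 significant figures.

24.7

Areal heat capacity C = ρ c_p D = 1022 × 4132 × 56.65 = 2.39×10^8 J m⁻² K⁻¹.
τ = 112.1 days = 9.69×10^6 s.
λ = C / τ = 2.39×10^8 / 9.69×10^6 = 24.7 W/(m²·K).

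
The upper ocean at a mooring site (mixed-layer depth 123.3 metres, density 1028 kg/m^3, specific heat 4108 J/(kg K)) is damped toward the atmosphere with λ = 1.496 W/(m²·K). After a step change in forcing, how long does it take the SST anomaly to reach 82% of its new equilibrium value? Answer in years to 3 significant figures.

18.9 years

Areal heat capacity C = ρ c_p D = 1028 × 4108 × 123.3 = 5.21×10^8 J/(m²·K).
τ = C / λ = 5.21×10^8 / 1.496 = 3.48×10^8 s.
Fraction reached: 1 − e^(−t/τ) = 0.82 ⇒ t = −τ ln(1 − 0.82) = τ × 1.71.
t = 5.97×10^8 s = 18.9 years.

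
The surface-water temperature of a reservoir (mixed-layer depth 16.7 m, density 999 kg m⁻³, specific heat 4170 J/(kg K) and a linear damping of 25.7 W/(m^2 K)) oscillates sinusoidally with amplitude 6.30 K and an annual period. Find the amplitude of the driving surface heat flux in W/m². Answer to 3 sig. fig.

Areal heat capacity C = ρ c_p D = 999 × 4170 × 16.7 = 6.96×10^7 J m⁻² K⁻¹.
ω = 2π / 3.15×10^7 s = 1.99×10^-7 s⁻¹.
√((Cω)² + λ²) = √((13.9)² + 25.7²) = 29.2 W/(m²·K).
F₀ = A × √((Cω)²+λ²) = 6.30 × 29.2 = 184 W/m².

184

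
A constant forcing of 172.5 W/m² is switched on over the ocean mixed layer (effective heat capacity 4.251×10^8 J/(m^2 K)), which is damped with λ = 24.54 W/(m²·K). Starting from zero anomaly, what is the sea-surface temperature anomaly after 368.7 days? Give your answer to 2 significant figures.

5.9 K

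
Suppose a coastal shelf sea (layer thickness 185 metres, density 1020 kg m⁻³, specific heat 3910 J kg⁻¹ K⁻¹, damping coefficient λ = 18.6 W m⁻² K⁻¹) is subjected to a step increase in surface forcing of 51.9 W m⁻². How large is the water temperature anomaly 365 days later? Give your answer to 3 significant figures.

1.53 K

Areal heat capacity C = ρ c_p D = 1020 × 3910 × 185 = 7.38×10^8 J m⁻² K⁻¹.
τ = C / λ = 7.38×10^8 / 18.6 = 3.97×10^7 s.
Equilibrium anomaly ΔT_eq = F / λ = 51.9 / 18.6 = 2.79 K.
t = 365 days = 3.15×10^7 s, so t/τ = 0.795.
ΔT(t) = ΔT_eq (1 − e^(−t/τ)) = 2.79 × (1 − e^−0.795) = 1.53 K.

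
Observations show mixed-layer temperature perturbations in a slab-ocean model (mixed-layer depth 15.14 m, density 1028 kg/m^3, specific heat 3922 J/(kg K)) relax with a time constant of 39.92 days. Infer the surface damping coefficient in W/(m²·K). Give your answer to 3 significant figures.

17.7

Areal heat capacity C = ρ c_p D = 1028 × 3922 × 15.14 = 6.10×10^7 J m⁻² K⁻¹.
τ = 39.92 days = 3.45×10^6 s.
λ = C / τ = 6.10×10^7 / 3.45×10^6 = 17.7 W/(m²·K).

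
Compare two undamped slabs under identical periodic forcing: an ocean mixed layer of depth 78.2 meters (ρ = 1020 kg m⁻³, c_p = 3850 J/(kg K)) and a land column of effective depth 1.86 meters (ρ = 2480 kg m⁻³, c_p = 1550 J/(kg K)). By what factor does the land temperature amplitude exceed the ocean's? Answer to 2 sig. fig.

C_ocean = 1020 × 3850 × 78.2 = 3.07×10^8 J/(m²·K).
C_land = 2480 × 1550 × 1.86 = 7.15×10^6 J/(m²·K).
Undamped amplitude ∝ 1/C, so A_land/A_ocean = C_ocean/C_land = 43.0.

43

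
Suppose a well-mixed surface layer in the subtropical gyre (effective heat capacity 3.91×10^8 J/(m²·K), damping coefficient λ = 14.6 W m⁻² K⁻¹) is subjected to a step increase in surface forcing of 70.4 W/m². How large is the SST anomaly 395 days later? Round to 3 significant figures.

Areal heat capacity C = 3.91×10^8 J/(m²·K) (given).
τ = C / λ = 3.91×10^8 / 14.6 = 2.68×10^7 s.
Equilibrium anomaly ΔT_eq = F / λ = 70.4 / 14.6 = 4.82 K.
t = 395 days = 3.41×10^7 s, so t/τ = 1.27.
ΔT(t) = ΔT_eq (1 − e^(−t/τ)) = 4.82 × (1 − e^−1.27) = 3.47 K.

3.47 K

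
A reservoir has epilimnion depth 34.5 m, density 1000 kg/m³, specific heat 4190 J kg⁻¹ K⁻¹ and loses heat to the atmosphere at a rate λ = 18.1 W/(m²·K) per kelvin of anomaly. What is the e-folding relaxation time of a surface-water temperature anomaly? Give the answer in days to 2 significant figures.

92 days

Areal heat capacity C = ρ c_p D = 1000 × 4190 × 34.5 = 1.45×10^8 J m⁻² K⁻¹.
Relaxation time τ = C / λ = 1.45×10^8 / 18.1 = 7.99×10^6 s.
In days: 7.99×10^6 s / (86400 s/day) = 92.4 days.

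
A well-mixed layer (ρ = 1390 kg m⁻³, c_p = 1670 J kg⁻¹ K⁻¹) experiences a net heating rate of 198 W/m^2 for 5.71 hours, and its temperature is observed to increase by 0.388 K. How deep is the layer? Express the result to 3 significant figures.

4.52 m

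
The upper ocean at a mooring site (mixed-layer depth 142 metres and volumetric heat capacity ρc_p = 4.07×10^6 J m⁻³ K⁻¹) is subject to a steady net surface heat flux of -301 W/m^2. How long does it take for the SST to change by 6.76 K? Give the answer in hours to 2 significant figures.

Areal heat capacity C = ρc_p × D = 4.07×10^6 × 142 = 5.78×10^8 J m⁻² K⁻¹.
Time required: Δt = C ΔT / F = 5.78×10^8 × -6.76 / -301 = 1.30×10^7 s.
In hours: 1.30×10^7 s / (3600 s/hour) = 3610 hours.

3600 hours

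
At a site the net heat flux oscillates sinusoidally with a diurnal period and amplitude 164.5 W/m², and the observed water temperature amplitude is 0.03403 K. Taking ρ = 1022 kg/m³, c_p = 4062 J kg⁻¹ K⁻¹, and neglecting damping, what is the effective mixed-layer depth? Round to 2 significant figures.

16 m

ω = 2π / 86400 s = 7.27×10^-5 s⁻¹.
Required C = F₀ / (A ω) = 164.5 / (0.03403 × 7.27×10^-5) = 6.65×10^7 J/(m²·K).
D = C / (ρ c_p) = 6.65×10^7 / (1022 × 4062) = 16.0 m.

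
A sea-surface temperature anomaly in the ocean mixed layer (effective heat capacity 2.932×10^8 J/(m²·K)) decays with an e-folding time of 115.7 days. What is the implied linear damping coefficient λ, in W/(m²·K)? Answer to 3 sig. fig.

29.3

Areal heat capacity C = 2.932×10^8 J/(m²·K) (given).
τ = 115.7 days = 1.00×10^7 s.
λ = C / τ = 2.93×10^8 / 1.00×10^7 = 29.3 W/(m²·K).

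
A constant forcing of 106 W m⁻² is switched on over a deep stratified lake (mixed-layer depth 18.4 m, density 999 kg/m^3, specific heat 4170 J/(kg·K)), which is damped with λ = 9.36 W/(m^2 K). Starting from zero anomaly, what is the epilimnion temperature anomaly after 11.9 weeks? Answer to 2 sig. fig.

6.6 K

Areal heat capacity C = ρ c_p D = 999 × 4170 × 18.4 = 7.67×10^7 J/(m²·K).
τ = C / λ = 7.67×10^7 / 9.36 = 8.19×10^6 s.
Equilibrium anomaly ΔT_eq = F / λ = 106 / 9.36 = 11.3 K.
t = 11.9 weeks = 7.20×10^6 s, so t/τ = 0.879.
ΔT(t) = ΔT_eq (1 − e^(−t/τ)) = 11.3 × (1 − e^−0.879) = 6.62 K.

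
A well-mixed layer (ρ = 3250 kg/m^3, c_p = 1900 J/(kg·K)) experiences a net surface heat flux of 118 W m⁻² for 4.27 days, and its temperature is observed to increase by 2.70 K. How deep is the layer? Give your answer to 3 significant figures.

Heat input Q = F Δt = 118 × 3.69×10^5 s = 4.35×10^7 J/m².
Required areal heat capacity C = Q / ΔT = 1.61×10^7 J/(m²·K).
Depth D = C / (ρ c_p) = 1.61×10^7 / (3250 × 1900) = 2.61 m.

2.61 m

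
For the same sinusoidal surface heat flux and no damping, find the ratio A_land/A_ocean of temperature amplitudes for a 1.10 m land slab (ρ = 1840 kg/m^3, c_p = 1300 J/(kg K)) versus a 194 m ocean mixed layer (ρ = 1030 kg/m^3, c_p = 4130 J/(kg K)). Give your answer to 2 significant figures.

310

C_ocean = 1030 × 4130 × 194 = 8.25×10^8 J/(m²·K).
C_land = 1840 × 1300 × 1.10 = 2.63×10^6 J/(m²·K).
Undamped amplitude ∝ 1/C, so A_land/A_ocean = C_ocean/C_land = 314.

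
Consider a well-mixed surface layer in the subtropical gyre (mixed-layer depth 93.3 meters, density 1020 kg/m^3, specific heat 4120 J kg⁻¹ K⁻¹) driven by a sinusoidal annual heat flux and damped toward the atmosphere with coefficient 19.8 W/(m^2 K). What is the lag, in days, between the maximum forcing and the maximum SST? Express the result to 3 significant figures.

76.8 days

Areal heat capacity C = ρ c_p D = 1020 × 4120 × 93.3 = 3.92×10^8 J m⁻² K⁻¹.
ω = 2π / 3.15×10^7 s = 1.99×10^-7 s⁻¹.
Phase lag φ = arctan(Cω/λ) = arctan(78.1/19.8) = 1.32 rad.
Time lag = φ / ω = 1.32 / 1.99×10^-7 = 6.64×10^6 s = 76.8 days.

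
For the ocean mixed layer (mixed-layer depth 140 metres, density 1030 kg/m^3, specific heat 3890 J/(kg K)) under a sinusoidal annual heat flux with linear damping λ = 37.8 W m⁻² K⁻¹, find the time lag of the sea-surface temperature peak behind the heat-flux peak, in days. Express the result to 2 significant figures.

72 days

Areal heat capacity C = ρ c_p D = 1030 × 3890 × 140 = 5.61×10^8 J m⁻² K⁻¹.
ω = 2π / 3.15×10^7 s = 1.99×10^-7 s⁻¹.
Phase lag φ = arctan(Cω/λ) = arctan(112/37.8) = 1.24 rad.
Time lag = φ / ω = 1.24 / 1.99×10^-7 = 6.25×10^6 s = 72.3 days.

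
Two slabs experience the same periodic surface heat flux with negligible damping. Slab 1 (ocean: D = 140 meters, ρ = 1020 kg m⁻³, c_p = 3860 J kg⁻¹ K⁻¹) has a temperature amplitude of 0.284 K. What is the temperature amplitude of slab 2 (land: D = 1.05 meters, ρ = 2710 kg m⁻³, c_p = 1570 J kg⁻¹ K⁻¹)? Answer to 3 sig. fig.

C_ocean = 5.51×10^8 J/(m²·K); C_land = 4.47×10^6 J/(m²·K).
A ∝ 1/C ⇒ A_land = A_ocean × C_ocean/C_land = 0.284 × 123 = 35.0 K.

35.0 K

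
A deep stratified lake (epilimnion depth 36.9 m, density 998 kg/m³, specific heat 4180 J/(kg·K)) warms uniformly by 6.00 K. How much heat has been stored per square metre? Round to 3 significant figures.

9.24×10^8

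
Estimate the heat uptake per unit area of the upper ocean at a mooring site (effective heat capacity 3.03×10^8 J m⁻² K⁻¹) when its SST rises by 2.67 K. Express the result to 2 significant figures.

8.1×10^8

Areal heat capacity C = 3.03×10^8 J m⁻² K⁻¹ (given).
ΔQ = C ΔT = 3.03×10^8 × 2.67 = 8.09×10^8 J/m².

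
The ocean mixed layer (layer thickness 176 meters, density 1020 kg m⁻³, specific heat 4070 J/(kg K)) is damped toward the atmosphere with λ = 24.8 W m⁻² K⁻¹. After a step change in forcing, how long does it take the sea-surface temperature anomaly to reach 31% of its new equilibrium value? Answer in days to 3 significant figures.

127 days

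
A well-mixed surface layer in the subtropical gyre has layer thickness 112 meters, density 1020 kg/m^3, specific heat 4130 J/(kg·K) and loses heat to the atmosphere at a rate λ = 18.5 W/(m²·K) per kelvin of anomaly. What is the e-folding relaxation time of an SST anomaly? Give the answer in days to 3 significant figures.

295 days

Areal heat capacity C = ρ c_p D = 1020 × 4130 × 112 = 4.72×10^8 J m⁻² K⁻¹.
Relaxation time τ = C / λ = 4.72×10^8 / 18.5 = 2.55×10^7 s.
In days: 2.55×10^7 s / (86400 s/day) = 295 days.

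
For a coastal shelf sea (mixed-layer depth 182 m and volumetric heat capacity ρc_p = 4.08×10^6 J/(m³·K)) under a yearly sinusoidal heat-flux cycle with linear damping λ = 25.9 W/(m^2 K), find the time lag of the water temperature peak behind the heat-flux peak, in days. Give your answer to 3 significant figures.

81.2 days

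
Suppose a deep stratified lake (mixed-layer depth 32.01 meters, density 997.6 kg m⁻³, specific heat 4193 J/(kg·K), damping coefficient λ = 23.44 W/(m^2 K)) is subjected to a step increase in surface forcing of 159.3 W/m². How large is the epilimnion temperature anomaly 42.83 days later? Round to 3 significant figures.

Areal heat capacity C = ρ c_p D = 997.6 × 4193 × 32.01 = 1.34×10^8 J/(m²·K).
τ = C / λ = 1.34×10^8 / 23.44 = 5.71×10^6 s.
Equilibrium anomaly ΔT_eq = F / λ = 159.3 / 23.44 = 6.80 K.
t = 42.83 days = 3.70×10^6 s, so t/τ = 0.648.
ΔT(t) = ΔT_eq (1 − e^(−t/τ)) = 6.80 × (1 − e^−0.648) = 3.24 K.

3.24 K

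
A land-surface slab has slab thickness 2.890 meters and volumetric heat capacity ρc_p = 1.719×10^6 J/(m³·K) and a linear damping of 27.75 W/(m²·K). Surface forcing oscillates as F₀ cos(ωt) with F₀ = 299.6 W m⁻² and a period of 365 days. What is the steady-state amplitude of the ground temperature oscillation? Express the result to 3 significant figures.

Areal heat capacity C = ρc_p × D = 1.719×10^6 × 2.890 = 4.97×10^6 J/(m²·K).
Angular frequency ω = 2π / T = 2π / 3.15×10^7 s = 1.99×10^-7 s⁻¹.
√((Cω)² + λ²) = √((0.990)² + 27.75²) = 27.8 W/(m²·K).
Amplitude A = F₀ / √((Cω)²+λ²) = 299.6 / 27.8 = 10.8 K.

10.8 K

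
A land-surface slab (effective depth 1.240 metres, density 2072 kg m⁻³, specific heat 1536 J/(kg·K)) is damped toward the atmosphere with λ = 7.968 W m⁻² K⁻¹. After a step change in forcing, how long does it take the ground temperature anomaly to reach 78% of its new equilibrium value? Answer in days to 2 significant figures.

8.7 days

Areal heat capacity C = ρ c_p D = 2072 × 1536 × 1.240 = 3.95×10^6 J/(m²·K).
τ = C / λ = 3.95×10^6 / 7.968 = 4.95×10^5 s.
Fraction reached: 1 − e^(−t/τ) = 0.78 ⇒ t = −τ ln(1 − 0.78) = τ × 1.51.
t = 7.50×10^5 s = 8.68 days.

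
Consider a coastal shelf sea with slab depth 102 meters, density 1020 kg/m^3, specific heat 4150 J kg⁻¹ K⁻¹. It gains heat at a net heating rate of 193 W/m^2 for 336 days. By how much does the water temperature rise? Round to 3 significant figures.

13.0 K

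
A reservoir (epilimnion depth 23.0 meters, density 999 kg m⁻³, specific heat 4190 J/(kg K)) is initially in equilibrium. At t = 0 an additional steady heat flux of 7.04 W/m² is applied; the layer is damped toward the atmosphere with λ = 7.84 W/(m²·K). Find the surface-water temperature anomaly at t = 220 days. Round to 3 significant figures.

0.707 K

Areal heat capacity C = ρ c_p D = 999 × 4190 × 23.0 = 9.63×10^7 J m⁻² K⁻¹.
τ = C / λ = 9.63×10^7 / 7.84 = 1.23×10^7 s.
Equilibrium anomaly ΔT_eq = F / λ = 7.04 / 7.84 = 0.898 K.
t = 220 days = 1.90×10^7 s, so t/τ = 1.55.
ΔT(t) = ΔT_eq (1 − e^(−t/τ)) = 0.898 × (1 − e^−1.55) = 0.707 K.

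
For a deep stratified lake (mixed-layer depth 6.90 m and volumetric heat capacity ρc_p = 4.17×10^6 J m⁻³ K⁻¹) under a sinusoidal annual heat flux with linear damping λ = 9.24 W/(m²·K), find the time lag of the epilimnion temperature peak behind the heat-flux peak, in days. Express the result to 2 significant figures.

32 days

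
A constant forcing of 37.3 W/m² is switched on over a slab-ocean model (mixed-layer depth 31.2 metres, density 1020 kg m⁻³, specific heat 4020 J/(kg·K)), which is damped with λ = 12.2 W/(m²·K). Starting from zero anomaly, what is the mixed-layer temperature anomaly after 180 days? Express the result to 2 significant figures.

Areal heat capacity C = ρ c_p D = 1020 × 4020 × 31.2 = 1.28×10^8 J/(m^2 K).
τ = C / λ = 1.28×10^8 / 12.2 = 1.05×10^7 s.
Equilibrium anomaly ΔT_eq = F / λ = 37.3 / 12.2 = 3.06 K.
t = 180 days = 1.56×10^7 s, so t/τ = 1.48.
ΔT(t) = ΔT_eq (1 − e^(−t/τ)) = 3.06 × (1 − e^−1.48) = 2.36 K.

2.4 K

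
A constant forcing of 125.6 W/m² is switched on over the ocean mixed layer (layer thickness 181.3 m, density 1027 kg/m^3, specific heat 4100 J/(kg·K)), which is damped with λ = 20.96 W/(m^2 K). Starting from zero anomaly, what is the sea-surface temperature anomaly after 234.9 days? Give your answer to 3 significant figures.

Areal heat capacity C = ρ c_p D = 1027 × 4100 × 181.3 = 7.63×10^8 J m⁻² K⁻¹.
τ = C / λ = 7.63×10^8 / 20.96 = 3.64×10^7 s.
Equilibrium anomaly ΔT_eq = F / λ = 125.6 / 20.96 = 5.99 K.
t = 234.9 days = 2.03×10^7 s, so t/τ = 0.557.
ΔT(t) = ΔT_eq (1 − e^(−t/τ)) = 5.99 × (1 − e^−0.557) = 2.56 K.

2.56 K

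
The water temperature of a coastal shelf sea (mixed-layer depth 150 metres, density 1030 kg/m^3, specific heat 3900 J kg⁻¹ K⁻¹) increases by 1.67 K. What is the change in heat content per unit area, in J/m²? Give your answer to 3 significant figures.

1.01×10^9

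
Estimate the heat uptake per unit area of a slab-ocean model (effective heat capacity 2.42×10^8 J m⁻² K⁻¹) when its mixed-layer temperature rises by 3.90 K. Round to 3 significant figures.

9.44×10^8

Areal heat capacity C = 2.42×10^8 J m⁻² K⁻¹ (given).
ΔQ = C ΔT = 2.42×10^8 × 3.90 = 9.44×10^8 J/m².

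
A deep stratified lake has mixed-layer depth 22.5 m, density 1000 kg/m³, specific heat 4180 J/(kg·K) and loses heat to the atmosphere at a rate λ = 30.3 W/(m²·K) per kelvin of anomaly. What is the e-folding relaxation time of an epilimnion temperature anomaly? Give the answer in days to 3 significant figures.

35.9 days

Areal heat capacity C = ρ c_p D = 1000 × 4180 × 22.5 = 9.41×10^7 J/(m²·K).
Relaxation time τ = C / λ = 9.41×10^7 / 30.3 = 3.10×10^6 s.
In days: 3.10×10^6 s / (86400 s/day) = 35.9 days.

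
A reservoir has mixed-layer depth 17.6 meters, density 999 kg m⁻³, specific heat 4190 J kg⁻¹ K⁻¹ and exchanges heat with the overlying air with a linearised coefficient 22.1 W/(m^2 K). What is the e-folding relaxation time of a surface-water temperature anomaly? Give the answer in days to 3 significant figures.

38.6 days

Areal heat capacity C = ρ c_p D = 999 × 4190 × 17.6 = 7.37×10^7 J/(m^2 K).
Relaxation time τ = C / λ = 7.37×10^7 / 22.1 = 3.33×10^6 s.
In days: 3.33×10^6 s / (86400 s/day) = 38.6 days.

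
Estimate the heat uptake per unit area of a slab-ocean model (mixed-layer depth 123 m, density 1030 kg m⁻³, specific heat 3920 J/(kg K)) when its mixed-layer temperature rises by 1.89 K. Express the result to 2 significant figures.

Areal heat capacity C = ρ c_p D = 1030 × 3920 × 123 = 4.97×10^8 J/(m^2 K).
ΔQ = C ΔT = 4.97×10^8 × 1.89 = 9.39×10^8 J/m².

9.4×10^8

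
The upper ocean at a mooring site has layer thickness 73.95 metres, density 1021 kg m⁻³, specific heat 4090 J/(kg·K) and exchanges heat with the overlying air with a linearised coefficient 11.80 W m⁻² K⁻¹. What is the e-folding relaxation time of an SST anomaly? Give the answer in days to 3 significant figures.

Areal heat capacity C = ρ c_p D = 1021 × 4090 × 73.95 = 3.09×10^8 J/(m^2 K).
Relaxation time τ = C / λ = 3.09×10^8 / 11.80 = 2.62×10^7 s.
In days: 2.62×10^7 s / (86400 s/day) = 303 days.

303 days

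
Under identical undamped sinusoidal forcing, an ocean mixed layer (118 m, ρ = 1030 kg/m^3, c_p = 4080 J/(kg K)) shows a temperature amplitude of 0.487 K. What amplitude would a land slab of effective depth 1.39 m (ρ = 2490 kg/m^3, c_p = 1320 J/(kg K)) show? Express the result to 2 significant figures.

C_ocean = 4.96×10^8 J/(m²·K); C_land = 4.57×10^6 J/(m²·K).
A ∝ 1/C ⇒ A_land = A_ocean × C_ocean/C_land = 0.487 × 109 = 52.9 K.

53 K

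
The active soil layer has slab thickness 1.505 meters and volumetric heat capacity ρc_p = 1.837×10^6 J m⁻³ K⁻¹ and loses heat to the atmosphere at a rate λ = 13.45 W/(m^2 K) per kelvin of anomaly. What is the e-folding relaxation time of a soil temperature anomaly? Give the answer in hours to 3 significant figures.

57.1 hours

Areal heat capacity C = ρc_p × D = 1.837×10^6 × 1.505 = 2.76×10^6 J/(m^2 K).
Relaxation time τ = C / λ = 2.76×10^6 / 13.45 = 2.06×10^5 s.
In hours: 2.06×10^5 s / (3600 s/hour) = 57.1 hours.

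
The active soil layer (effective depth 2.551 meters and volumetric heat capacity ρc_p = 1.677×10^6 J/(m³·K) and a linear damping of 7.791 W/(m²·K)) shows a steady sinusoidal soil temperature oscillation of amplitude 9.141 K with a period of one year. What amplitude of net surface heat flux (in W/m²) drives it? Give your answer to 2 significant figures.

72

Areal heat capacity C = ρc_p × D = 1.677×10^6 × 2.551 = 4.28×10^6 J m⁻² K⁻¹.
ω = 2π / 3.15×10^7 s = 1.99×10^-7 s⁻¹.
√((Cω)² + λ²) = √((0.852)² + 7.791²) = 7.84 W/(m²·K).
F₀ = A × √((Cω)²+λ²) = 9.141 × 7.84 = 71.6 W/m².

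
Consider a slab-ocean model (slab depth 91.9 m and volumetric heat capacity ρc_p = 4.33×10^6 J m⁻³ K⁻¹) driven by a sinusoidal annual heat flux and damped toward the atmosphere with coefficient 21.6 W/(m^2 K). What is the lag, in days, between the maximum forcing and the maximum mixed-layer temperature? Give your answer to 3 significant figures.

Areal heat capacity C = ρc_p × D = 4.33×10^6 × 91.9 = 3.98×10^8 J m⁻² K⁻¹.
ω = 2π / 3.15×10^7 s = 1.99×10^-7 s⁻¹.
Phase lag φ = arctan(Cω/λ) = arctan(79.3/21.6) = 1.30 rad.
Time lag = φ / ω = 1.30 / 1.99×10^-7 = 6.55×10^6 s = 75.8 days.

75.8 days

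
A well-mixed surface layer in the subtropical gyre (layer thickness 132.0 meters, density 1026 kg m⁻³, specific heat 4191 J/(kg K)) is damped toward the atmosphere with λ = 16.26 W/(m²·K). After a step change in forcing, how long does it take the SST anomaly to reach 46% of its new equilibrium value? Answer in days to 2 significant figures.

Areal heat capacity C = ρ c_p D = 1026 × 4191 × 132.0 = 5.68×10^8 J/(m^2 K).
τ = C / λ = 5.68×10^8 / 16.26 = 3.49×10^7 s.
Fraction reached: 1 − e^(−t/τ) = 0.46 ⇒ t = −τ ln(1 − 0.46) = τ × 0.616.
t = 2.15×10^7 s = 249 days.

250 days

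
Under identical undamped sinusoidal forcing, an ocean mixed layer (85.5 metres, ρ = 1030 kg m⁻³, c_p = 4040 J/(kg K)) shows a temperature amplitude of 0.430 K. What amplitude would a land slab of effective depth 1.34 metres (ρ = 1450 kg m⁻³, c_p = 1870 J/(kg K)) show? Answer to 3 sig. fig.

C_ocean = 3.56×10^8 J/(m²·K); C_land = 3.63×10^6 J/(m²·K).
A ∝ 1/C ⇒ A_land = A_ocean × C_ocean/C_land = 0.430 × 97.9 = 42.1 K.

42.1 K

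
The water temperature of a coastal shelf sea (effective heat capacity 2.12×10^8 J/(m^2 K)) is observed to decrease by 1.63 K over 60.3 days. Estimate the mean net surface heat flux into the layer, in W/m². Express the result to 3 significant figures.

Areal heat capacity C = 2.12×10^8 J/(m^2 K) (given).
Required heat per unit area: Q = C ΔT = 2.12×10^8 × -1.63 = -3.46×10^8 J/m².
Flux F = Q / Δt = -3.46×10^8 / 5.21×10^6 s = -66.3 W/m².

-66.3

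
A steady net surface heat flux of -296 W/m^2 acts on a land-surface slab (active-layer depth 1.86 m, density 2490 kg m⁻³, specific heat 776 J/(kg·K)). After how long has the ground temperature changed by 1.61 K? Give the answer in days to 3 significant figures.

0.226 days

Areal heat capacity C = ρ c_p D = 2490 × 776 × 1.86 = 3.59×10^6 J/(m²·K).
Time required: Δt = C ΔT / F = 3.59×10^6 × -1.61 / -296 = 19500 s.
In days: 19500 s / (86400 s/day) = 0.226 days.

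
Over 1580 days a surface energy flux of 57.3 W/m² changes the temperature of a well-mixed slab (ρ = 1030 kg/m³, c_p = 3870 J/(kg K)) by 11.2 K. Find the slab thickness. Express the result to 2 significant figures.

180 m

Heat input Q = F Δt = 57.3 × 1.37×10^8 s = 7.82×10^9 J/m².
Required areal heat capacity C = Q / ΔT = 6.98×10^8 J/(m²·K).
Depth D = C / (ρ c_p) = 6.98×10^8 / (1030 × 3870) = 175 m.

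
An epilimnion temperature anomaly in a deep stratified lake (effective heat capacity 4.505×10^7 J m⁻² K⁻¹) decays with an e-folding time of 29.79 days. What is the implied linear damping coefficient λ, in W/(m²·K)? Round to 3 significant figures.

Areal heat capacity C = 4.505×10^7 J m⁻² K⁻¹ (given).
τ = 29.79 days = 2.57×10^6 s.
λ = C / τ = 4.51×10^7 / 2.57×10^6 = 17.5 W/(m²·K).

17.5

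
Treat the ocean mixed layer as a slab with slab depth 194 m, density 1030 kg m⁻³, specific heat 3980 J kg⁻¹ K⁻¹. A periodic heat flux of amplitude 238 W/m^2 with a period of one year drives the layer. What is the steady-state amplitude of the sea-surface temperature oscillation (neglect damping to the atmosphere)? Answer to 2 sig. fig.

Areal heat capacity C = ρ c_p D = 1030 × 3980 × 194 = 7.95×10^8 J/(m^2 K).
Angular frequency ω = 2π / T = 2π / 3.15×10^7 s = 1.99×10^-7 s⁻¹.
Cω = 7.95×10^8 × 1.99×10^-7 = 158 W/(m²·K).
Amplitude A = F₀ / (Cω) = 238 / 158 = 1.50 K.

1.5 K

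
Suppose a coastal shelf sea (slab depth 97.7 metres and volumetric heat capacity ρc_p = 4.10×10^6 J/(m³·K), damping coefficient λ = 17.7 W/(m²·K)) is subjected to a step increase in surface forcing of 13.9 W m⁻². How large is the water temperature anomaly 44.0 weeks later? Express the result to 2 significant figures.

0.54 K

Areal heat capacity C = ρc_p × D = 4.10×10^6 × 97.7 = 4.01×10^8 J/(m^2 K).
τ = C / λ = 4.01×10^8 / 17.7 = 2.26×10^7 s.
Equilibrium anomaly ΔT_eq = F / λ = 13.9 / 17.7 = 0.785 K.
t = 44.0 weeks = 2.66×10^7 s, so t/τ = 1.18.
ΔT(t) = ΔT_eq (1 − e^(−t/τ)) = 0.785 × (1 − e^−1.18) = 0.543 K.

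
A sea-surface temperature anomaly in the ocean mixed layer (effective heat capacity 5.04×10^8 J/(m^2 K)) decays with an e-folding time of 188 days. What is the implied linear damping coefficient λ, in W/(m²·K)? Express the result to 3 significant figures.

Areal heat capacity C = 5.04×10^8 J/(m^2 K) (given).
τ = 188 days = 1.62×10^7 s.
λ = C / τ = 5.04×10^8 / 1.62×10^7 = 31.0 W/(m²·K).

31.0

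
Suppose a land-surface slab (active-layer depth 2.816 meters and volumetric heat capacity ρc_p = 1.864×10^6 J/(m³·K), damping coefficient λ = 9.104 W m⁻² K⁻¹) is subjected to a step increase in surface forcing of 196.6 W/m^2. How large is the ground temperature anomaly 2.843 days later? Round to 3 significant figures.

7.49 K

Areal heat capacity C = ρc_p × D = 1.864×10^6 × 2.816 = 5.25×10^6 J m⁻² K⁻¹.
τ = C / λ = 5.25×10^6 / 9.104 = 5.77×10^5 s.
Equilibrium anomaly ΔT_eq = F / λ = 196.6 / 9.104 = 21.6 K.
t = 2.843 days = 2.46×10^5 s, so t/τ = 0.426.
ΔT(t) = ΔT_eq (1 − e^(−t/τ)) = 21.6 × (1 − e^−0.426) = 7.49 K.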